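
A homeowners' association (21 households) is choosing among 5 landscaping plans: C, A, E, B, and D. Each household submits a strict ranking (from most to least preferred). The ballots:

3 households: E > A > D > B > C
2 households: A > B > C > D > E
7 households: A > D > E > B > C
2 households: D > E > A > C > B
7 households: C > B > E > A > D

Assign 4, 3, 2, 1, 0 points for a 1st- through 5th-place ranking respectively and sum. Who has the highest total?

A

C: 3·0 + 2·2 + 7·0 + 2·1 + 7·4 = 34
A: 3·3 + 2·4 + 7·4 + 2·2 + 7·1 = 56
E: 3·4 + 2·0 + 7·2 + 2·3 + 7·2 = 46
B: 3·1 + 2·3 + 7·1 + 2·0 + 7·3 = 37
D: 3·2 + 2·1 + 7·3 + 2·4 + 7·0 = 37
A has the highest Borda score (56).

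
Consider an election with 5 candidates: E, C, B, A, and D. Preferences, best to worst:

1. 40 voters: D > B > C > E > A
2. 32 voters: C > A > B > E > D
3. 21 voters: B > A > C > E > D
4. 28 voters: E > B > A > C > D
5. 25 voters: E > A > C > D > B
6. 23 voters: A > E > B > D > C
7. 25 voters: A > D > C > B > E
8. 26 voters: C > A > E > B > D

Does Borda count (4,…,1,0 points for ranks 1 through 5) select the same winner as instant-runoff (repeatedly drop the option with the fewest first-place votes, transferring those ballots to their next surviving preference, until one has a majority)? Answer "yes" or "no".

Borda — scores: E 426, C 482, B 449, A 560, D 283. Winner: A.
Instant-runoff — R1 E 53, C 58, B 21, A 48, D 40 (B out); R2 E 53, C 58, A 69, D 40 (D out); R3 E 53, C 98, A 69 (E out); R4 C 98, A 122 (A winner). Winner: A.
The two methods agree.

yes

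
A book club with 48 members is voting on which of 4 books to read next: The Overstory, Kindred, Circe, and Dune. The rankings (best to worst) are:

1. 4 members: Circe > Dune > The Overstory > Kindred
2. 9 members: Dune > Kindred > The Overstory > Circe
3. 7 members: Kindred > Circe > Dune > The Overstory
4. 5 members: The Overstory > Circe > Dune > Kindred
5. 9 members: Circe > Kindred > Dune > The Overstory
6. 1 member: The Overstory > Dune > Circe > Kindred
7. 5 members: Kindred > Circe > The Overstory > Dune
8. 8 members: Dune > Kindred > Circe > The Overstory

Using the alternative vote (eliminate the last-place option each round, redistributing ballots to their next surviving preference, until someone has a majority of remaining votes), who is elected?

Round 1: The Overstory 6, Kindred 12, Circe 13, Dune 17. Eliminate The Overstory.
Round 2: Kindred 12, Circe 18, Dune 18. Eliminate Kindred.
Round 3: Circe 30, Dune 18. Circe has a majority.

Circe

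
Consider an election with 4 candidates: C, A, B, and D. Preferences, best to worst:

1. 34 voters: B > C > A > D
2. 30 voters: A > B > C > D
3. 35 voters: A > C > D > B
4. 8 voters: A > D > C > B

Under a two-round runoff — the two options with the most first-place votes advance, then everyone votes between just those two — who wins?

Round 1 first-place votes: C 0, A 73, B 34, D 0.
A and B advance.
Runoff: A is preferred to B by 73 voters; B by 34.
A wins the runoff.

A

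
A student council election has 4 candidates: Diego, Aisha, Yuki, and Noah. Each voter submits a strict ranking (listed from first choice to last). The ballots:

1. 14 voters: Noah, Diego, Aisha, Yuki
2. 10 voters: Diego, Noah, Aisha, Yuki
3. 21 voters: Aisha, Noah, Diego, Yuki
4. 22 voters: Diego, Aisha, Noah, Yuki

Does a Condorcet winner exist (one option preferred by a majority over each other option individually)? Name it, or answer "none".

Checking pairwise contests:
Noah beats Diego 35–32.
Diego beats Aisha 46–21.
Diego beats Yuki 67–0.
Aisha beats Noah 43–24.
Every option loses at least one head-to-head, so there is no Condorcet winner.

none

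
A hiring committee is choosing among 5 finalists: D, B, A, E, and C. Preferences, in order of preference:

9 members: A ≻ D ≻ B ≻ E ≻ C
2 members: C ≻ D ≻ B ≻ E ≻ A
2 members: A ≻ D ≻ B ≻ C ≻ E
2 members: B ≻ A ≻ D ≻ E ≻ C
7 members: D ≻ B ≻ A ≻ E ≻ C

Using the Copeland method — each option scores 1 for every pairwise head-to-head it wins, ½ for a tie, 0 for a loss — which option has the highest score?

A

D: beats B, E, and C; loses to A → score 3.
B: beats E and C; ties A; loses to D → score 2.5.
A: beats D, E, and C; ties B → score 3.5.
E: beats C; loses to D, B, and A → score 1.
C: loses to D, B, A, and E → score 0.
A has the best pairwise record.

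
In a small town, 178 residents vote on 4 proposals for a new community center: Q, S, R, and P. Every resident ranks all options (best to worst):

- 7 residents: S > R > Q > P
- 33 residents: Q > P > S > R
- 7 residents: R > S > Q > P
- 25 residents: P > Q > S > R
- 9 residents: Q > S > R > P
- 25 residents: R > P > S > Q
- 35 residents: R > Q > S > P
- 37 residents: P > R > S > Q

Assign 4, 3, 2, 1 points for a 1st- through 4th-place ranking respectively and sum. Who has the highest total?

Q: 7·2 + 33·4 + 7·2 + 25·3 + 9·4 + 25·1 + 35·3 + 37·1 = 438
S: 7·4 + 33·2 + 7·3 + 25·2 + 9·3 + 25·2 + 35·2 + 37·2 = 386
R: 7·3 + 33·1 + 7·4 + 25·1 + 9·2 + 25·4 + 35·4 + 37·3 = 476
P: 7·1 + 33·3 + 7·1 + 25·4 + 9·1 + 25·3 + 35·1 + 37·4 = 480
P has the highest Borda score (480).

P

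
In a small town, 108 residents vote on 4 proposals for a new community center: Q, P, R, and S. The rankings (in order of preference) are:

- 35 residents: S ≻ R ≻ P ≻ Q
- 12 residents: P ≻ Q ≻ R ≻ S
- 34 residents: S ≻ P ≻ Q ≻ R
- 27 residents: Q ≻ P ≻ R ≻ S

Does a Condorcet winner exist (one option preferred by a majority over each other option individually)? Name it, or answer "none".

S vs Q: 69–39 for S.
S vs P: 69–39 for S.
S vs R: 69–39 for S.
S beats every other option head-to-head.

S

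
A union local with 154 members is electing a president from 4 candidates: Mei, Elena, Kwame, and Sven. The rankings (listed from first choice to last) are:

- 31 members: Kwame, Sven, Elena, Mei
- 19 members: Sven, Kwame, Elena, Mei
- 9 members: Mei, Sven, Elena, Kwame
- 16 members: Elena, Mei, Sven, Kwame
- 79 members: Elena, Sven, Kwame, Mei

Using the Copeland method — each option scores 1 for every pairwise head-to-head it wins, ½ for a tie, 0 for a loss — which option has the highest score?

Elena

Mei: loses to Elena, Kwame, and Sven → score 0.
Elena: beats Mei, Kwame, and Sven → score 3.
Kwame: beats Mei; loses to Elena and Sven → score 1.
Sven: beats Mei and Kwame; loses to Elena → score 2.
Elena has the best pairwise record.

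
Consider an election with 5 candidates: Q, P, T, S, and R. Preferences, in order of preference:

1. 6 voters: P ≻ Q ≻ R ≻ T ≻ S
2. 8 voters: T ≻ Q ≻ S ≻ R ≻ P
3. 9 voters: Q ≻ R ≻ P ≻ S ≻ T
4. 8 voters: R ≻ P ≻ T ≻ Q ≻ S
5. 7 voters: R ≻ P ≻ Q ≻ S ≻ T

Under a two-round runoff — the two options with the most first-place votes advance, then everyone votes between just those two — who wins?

Round 1 first-place votes: Q 9, P 6, T 8, S 0, R 15.
R and Q advance.
Runoff: R is preferred to Q by 15 voters; Q by 23.
Q wins the runoff.

Q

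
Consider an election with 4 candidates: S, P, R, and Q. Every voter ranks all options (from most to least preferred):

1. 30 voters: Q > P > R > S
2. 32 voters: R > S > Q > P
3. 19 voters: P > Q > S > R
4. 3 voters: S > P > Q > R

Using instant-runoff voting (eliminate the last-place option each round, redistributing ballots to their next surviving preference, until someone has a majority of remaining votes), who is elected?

Round 1: S 3, P 19, R 32, Q 30. Eliminate S.
Round 2: P 22, R 32, Q 30. Eliminate P.
Round 3: R 32, Q 52. Q has a majority.

Q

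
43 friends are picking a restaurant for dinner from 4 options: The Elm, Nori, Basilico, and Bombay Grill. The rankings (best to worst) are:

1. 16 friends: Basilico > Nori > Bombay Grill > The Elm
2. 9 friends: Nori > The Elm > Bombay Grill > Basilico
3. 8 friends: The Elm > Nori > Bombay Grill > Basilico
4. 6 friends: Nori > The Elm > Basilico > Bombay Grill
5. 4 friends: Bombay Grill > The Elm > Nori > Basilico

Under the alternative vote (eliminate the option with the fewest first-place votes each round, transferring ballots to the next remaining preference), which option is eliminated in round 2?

Round 1: The Elm 8, Nori 15, Basilico 16, Bombay Grill 4. Eliminate Bombay Grill.
Round 2: The Elm 12, Nori 15, Basilico 16. Eliminate The Elm.

The Elm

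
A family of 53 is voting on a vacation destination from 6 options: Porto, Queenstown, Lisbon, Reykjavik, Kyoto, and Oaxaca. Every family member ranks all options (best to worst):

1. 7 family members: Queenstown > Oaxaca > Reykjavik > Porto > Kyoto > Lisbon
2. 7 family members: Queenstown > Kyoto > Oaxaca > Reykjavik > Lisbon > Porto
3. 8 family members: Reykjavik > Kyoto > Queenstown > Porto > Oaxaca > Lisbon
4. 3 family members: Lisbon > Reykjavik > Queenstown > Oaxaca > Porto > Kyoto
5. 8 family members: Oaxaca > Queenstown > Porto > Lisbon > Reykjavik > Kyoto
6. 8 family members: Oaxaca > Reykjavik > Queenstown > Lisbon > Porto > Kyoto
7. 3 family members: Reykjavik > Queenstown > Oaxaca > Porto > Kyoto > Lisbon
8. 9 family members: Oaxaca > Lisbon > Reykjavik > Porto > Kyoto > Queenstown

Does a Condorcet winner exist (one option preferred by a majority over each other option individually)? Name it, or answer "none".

none

Checking pairwise contests:
Queenstown beats Porto 44–9.
Reykjavik beats Queenstown 31–22.
Queenstown beats Lisbon 41–12.
Oaxaca beats Reykjavik 39–14.
Porto beats Kyoto 38–15.
Queenstown beats Oaxaca 28–25.
Every option loses at least one head-to-head, so there is no Condorcet winner.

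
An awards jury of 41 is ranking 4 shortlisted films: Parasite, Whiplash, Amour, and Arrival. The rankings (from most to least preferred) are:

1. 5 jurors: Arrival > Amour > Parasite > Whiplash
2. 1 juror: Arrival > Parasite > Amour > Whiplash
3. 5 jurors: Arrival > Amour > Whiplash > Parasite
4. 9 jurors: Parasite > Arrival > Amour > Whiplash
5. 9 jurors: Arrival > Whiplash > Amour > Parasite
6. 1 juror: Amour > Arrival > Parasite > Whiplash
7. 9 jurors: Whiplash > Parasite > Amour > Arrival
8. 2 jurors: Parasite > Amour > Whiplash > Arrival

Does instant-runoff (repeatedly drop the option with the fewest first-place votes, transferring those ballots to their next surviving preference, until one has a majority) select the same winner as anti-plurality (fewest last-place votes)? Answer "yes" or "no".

no

Instant-runoff — R1 Parasite 11, Whiplash 9, Amour 1, Arrival 20 (Amour out); R2 Parasite 11, Whiplash 9, Arrival 21 (Arrival winner). Winner: Arrival.
Anti-plurality — last-place votes: Parasite 14, Whiplash 16, Amour 0, Arrival 11. Winner: Amour.
The two methods disagree.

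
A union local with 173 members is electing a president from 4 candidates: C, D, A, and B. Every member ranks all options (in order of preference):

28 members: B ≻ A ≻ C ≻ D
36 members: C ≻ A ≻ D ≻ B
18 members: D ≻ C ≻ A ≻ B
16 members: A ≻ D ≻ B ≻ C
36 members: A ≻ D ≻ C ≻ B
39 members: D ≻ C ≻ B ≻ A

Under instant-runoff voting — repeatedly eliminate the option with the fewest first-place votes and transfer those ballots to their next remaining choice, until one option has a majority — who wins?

Round 1: C 36, D 57, A 52, B 28. Eliminate B.
Round 2: C 36, D 57, A 80. Eliminate C.
Round 3: D 57, A 116. A has a majority.

A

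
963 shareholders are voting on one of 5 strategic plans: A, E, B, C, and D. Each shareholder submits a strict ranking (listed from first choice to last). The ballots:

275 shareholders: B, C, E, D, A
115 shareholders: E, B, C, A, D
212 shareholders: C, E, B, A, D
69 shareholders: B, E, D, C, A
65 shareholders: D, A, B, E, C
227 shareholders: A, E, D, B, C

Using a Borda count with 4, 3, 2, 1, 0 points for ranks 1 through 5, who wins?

E

A: 275·0 + 115·1 + 212·1 + 69·0 + 65·3 + 227·4 = 1430
E: 275·2 + 115·4 + 212·3 + 69·3 + 65·1 + 227·3 = 2599
B: 275·4 + 115·3 + 212·2 + 69·4 + 65·2 + 227·1 = 2502
C: 275·3 + 115·2 + 212·4 + 69·1 + 65·0 + 227·0 = 1972
D: 275·1 + 115·0 + 212·0 + 69·2 + 65·4 + 227·2 = 1127
E has the highest Borda score (2599).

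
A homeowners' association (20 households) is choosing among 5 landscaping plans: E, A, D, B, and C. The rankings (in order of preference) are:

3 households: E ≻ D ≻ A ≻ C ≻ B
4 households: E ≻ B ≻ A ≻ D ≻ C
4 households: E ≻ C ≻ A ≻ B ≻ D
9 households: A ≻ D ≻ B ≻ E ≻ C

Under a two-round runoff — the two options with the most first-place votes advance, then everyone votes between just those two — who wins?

E

Round 1 first-place votes: E 11, A 9, D 0, B 0, C 0.
E and A advance.
Runoff: E is preferred to A by 11 voters; A by 9.
E wins the runoff.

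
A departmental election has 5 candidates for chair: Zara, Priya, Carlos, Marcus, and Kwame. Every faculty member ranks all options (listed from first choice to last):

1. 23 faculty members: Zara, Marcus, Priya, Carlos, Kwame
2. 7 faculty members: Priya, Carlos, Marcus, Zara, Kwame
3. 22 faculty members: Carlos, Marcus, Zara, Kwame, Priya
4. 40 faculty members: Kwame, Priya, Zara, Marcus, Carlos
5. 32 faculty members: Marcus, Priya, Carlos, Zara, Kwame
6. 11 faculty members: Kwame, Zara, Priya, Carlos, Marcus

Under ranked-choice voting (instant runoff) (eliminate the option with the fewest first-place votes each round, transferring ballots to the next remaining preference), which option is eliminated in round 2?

Zara

Round 1: Zara 23, Priya 7, Carlos 22, Marcus 32, Kwame 51. Eliminate Priya.
Round 2: Zara 23, Carlos 29, Marcus 32, Kwame 51. Eliminate Zara.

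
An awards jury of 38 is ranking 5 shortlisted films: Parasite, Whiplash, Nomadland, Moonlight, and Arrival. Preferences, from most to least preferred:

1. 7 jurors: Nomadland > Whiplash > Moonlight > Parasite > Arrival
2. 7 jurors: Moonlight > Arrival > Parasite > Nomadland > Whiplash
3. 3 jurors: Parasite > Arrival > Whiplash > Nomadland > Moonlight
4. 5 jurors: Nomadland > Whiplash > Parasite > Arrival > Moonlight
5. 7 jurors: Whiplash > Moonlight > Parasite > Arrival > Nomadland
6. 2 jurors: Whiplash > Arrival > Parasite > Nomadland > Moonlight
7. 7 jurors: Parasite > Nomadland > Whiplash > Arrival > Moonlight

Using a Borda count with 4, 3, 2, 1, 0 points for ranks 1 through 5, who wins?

Parasite: 7·1 + 7·2 + 3·4 + 5·2 + 7·2 + 2·2 + 7·4 = 89
Whiplash: 7·3 + 7·0 + 3·2 + 5·3 + 7·4 + 2·4 + 7·2 = 92
Nomadland: 7·4 + 7·1 + 3·1 + 5·4 + 7·0 + 2·1 + 7·3 = 81
Moonlight: 7·2 + 7·4 + 3·0 + 5·0 + 7·3 + 2·0 + 7·0 = 63
Arrival: 7·0 + 7·3 + 3·3 + 5·1 + 7·1 + 2·3 + 7·1 = 55
Whiplash has the highest Borda score (92).

Whiplash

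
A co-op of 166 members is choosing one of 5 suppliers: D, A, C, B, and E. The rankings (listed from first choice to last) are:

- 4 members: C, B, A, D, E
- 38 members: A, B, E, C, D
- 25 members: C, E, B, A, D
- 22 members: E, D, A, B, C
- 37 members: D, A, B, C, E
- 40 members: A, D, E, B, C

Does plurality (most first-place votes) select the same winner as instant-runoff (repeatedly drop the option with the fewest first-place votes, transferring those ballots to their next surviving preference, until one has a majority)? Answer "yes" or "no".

Plurality — first-place votes: D 37, A 78, C 29, B 0, E 22. Winner: A.
Instant-runoff — R1 D 37, A 78, C 29, B 0, E 22 (B out); R2 D 37, A 78, C 29, E 22 (E out); R3 D 59, A 78, C 29 (C out); R4 D 59, A 107 (A winner). Winner: A.
The two methods agree.

yes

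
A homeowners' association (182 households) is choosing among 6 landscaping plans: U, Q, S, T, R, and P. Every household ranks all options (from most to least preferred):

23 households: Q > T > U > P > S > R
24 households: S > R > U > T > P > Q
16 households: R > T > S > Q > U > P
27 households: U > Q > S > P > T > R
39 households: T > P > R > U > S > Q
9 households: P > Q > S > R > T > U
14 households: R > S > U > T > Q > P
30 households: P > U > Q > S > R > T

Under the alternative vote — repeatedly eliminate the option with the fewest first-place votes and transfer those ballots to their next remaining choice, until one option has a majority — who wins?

Round 1: U 27, Q 23, S 24, T 39, R 30, P 39. Eliminate Q.
Round 2: U 27, S 24, T 62, R 30, P 39. Eliminate S.
Round 3: U 27, T 62, R 54, P 39. Eliminate U.
Round 4: T 62, R 54, P 66. Eliminate R.
Round 5: T 116, P 66. T has a majority.

T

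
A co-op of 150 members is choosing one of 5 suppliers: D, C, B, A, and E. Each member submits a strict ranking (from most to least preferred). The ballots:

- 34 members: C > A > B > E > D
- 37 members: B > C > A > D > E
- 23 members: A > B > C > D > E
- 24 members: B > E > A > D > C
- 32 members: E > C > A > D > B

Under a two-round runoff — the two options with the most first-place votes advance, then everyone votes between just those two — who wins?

B

Round 1 first-place votes: D 0, C 34, B 61, A 23, E 32.
B and C advance.
Runoff: B is preferred to C by 84 voters; C by 66.
B wins the runoff.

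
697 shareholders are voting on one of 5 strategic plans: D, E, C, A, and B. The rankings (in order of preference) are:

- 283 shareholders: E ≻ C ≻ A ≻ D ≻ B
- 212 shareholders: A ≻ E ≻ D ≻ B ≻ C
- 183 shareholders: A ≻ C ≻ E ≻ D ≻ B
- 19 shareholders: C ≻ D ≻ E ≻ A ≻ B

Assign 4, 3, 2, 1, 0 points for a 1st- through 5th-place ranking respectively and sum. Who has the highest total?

D: 283·1 + 212·2 + 183·1 + 19·3 = 947
E: 283·4 + 212·3 + 183·2 + 19·2 = 2172
C: 283·3 + 212·0 + 183·3 + 19·4 = 1474
A: 283·2 + 212·4 + 183·4 + 19·1 = 2165
B: 283·0 + 212·1 + 183·0 + 19·0 = 212
E has the highest Borda score (2172).

E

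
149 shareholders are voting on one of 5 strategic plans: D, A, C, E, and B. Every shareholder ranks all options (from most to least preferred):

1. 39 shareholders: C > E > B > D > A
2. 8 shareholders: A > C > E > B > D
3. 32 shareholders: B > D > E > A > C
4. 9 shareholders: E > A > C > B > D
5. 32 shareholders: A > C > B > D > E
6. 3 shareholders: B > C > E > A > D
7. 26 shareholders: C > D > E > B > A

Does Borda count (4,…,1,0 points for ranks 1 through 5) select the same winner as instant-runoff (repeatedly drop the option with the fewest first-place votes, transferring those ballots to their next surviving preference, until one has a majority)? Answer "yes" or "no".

Borda — scores: D 245, A 222, C 407, E 291, B 325. Winner: C.
Instant-runoff — R1 D 0, A 40, C 65, E 9, B 35 (D out); R2 A 40, C 65, E 9, B 35 (E out); R3 A 49, C 65, B 35 (B out); R4 A 81, C 68 (A winner). Winner: A.
The two methods disagree.

no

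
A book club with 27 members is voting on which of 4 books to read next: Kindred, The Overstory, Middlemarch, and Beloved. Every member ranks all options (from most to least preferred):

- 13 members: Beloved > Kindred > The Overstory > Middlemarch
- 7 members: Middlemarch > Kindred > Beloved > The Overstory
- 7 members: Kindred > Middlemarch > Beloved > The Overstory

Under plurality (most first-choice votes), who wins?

Beloved

First-place votes: Kindred 7, The Overstory 0, Middlemarch 7, Beloved 13.
Beloved has the most first-place votes.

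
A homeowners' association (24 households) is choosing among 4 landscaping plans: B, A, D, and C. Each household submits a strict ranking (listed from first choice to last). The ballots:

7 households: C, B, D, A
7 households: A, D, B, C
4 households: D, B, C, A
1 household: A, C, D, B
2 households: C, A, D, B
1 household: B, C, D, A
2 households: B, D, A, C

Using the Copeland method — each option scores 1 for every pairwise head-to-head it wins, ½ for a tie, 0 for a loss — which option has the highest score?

B: beats A and C; loses to D → score 2.
A: loses to B, D, and C → score 0.
D: beats B, A, and C → score 3.
C: beats A; loses to B and D → score 1.
D has the best pairwise record.

D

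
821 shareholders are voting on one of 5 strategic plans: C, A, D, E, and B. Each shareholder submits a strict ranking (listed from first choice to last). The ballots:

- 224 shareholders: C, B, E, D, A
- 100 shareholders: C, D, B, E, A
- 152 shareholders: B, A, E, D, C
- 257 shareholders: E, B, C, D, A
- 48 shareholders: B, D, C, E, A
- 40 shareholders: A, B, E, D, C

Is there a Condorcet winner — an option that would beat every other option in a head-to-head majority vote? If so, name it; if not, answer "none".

B vs C: 497–324 for B.
B vs A: 781–40 for B.
B vs D: 721–100 for B.
B vs E: 564–257 for B.
B beats every other option head-to-head.

B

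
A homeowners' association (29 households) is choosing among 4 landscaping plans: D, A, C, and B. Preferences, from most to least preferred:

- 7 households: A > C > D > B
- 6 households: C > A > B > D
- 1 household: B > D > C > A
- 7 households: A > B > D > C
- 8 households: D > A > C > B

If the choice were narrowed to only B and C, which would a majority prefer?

C

Voters preferring B to C: 8; preferring C to B: 21.
C wins the head-to-head.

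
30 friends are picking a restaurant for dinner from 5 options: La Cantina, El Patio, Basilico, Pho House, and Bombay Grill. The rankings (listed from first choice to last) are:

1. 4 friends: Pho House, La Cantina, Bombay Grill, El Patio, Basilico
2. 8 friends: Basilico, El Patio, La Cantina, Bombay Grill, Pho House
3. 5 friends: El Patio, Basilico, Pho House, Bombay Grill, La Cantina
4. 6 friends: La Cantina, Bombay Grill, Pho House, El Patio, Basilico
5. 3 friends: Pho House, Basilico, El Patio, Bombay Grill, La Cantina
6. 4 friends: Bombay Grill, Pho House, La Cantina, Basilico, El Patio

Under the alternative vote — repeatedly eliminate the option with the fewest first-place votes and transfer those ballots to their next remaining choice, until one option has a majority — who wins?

Pho House

Round 1: La Cantina 6, El Patio 5, Basilico 8, Pho House 7, Bombay Grill 4. Eliminate Bombay Grill.
Round 2: La Cantina 6, El Patio 5, Basilico 8, Pho House 11. Eliminate El Patio.
Round 3: La Cantina 6, Basilico 13, Pho House 11. Eliminate La Cantina.
Round 4: Basilico 13, Pho House 17. Pho House has a majority.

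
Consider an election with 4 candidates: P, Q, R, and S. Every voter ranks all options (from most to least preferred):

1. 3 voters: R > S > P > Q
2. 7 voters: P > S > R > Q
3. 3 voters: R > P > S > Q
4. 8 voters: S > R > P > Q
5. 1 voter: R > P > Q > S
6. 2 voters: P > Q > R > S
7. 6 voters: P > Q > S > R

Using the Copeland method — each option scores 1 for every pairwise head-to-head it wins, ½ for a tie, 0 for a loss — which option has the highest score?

P

P: beats Q and S; ties R → score 2.5.
Q: loses to P, R, and S → score 0.
R: beats Q; ties P; loses to S → score 1.5.
S: beats Q and R; loses to P → score 2.
P has the best pairwise record.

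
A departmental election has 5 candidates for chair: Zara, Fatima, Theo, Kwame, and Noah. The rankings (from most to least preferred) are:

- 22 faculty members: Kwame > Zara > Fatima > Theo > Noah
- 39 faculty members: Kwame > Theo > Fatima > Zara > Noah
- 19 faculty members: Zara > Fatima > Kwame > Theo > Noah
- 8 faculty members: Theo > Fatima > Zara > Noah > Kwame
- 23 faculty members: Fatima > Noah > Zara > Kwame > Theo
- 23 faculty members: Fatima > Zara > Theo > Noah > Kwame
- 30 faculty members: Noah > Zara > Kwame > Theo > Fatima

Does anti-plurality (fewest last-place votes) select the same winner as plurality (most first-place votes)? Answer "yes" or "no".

Anti-plurality — last-place votes: Zara 0, Fatima 30, Theo 23, Kwame 31, Noah 80. Winner: Zara.
Plurality — first-place votes: Zara 19, Fatima 46, Theo 8, Kwame 61, Noah 30. Winner: Kwame.
The two methods disagree.

no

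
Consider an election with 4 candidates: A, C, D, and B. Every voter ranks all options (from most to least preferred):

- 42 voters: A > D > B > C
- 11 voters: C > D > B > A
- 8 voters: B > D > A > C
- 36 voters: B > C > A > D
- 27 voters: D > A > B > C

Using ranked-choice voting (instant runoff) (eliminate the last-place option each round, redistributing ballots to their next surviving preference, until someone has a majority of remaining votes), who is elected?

Round 1: A 42, C 11, D 27, B 44. Eliminate C.
Round 2: A 42, D 38, B 44. Eliminate D.
Round 3: A 69, B 55. A has a majority.

A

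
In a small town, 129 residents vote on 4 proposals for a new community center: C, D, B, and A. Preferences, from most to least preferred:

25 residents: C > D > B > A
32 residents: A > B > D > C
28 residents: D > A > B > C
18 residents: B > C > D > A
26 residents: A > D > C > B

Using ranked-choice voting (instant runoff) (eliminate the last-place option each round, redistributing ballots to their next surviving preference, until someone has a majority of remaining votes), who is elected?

A

Round 1: C 25, D 28, B 18, A 58. Eliminate B.
Round 2: C 43, D 28, A 58. Eliminate D.
Round 3: C 43, A 86. A has a majority.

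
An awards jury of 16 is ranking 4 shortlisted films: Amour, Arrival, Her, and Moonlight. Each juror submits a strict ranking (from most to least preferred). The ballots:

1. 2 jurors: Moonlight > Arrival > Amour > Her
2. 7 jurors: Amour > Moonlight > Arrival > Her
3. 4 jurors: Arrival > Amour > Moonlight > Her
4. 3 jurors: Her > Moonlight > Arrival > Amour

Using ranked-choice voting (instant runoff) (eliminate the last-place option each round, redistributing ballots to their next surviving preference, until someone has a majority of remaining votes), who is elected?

Round 1: Amour 7, Arrival 4, Her 3, Moonlight 2. Eliminate Moonlight.
Round 2: Amour 7, Arrival 6, Her 3. Eliminate Her.
Round 3: Amour 7, Arrival 9. Arrival has a majority.

Arrival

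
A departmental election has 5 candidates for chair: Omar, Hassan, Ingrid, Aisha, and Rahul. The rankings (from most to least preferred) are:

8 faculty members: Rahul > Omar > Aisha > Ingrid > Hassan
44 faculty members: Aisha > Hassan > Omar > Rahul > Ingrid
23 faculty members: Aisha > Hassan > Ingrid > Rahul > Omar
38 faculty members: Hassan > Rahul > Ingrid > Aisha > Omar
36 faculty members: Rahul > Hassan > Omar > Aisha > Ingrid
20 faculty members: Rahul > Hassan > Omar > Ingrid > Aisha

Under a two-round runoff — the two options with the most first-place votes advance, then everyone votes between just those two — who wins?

Round 1 first-place votes: Omar 0, Hassan 38, Ingrid 0, Aisha 67, Rahul 64.
Aisha and Rahul advance.
Runoff: Aisha is preferred to Rahul by 67 voters; Rahul by 102.
Rahul wins the runoff.

Rahul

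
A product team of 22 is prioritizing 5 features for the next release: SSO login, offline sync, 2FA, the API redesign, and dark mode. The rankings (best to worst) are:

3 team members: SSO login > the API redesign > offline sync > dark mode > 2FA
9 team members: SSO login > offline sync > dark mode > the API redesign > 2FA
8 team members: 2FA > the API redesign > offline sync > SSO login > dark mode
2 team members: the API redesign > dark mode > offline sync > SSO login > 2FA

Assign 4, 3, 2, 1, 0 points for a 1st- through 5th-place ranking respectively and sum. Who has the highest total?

SSO login: 3·4 + 9·4 + 8·1 + 2·1 = 58
offline sync: 3·2 + 9·3 + 8·2 + 2·2 = 53
2FA: 3·0 + 9·0 + 8·4 + 2·0 = 32
the API redesign: 3·3 + 9·1 + 8·3 + 2·4 = 50
dark mode: 3·1 + 9·2 + 8·0 + 2·3 = 27
SSO login has the highest Borda score (58).

SSO login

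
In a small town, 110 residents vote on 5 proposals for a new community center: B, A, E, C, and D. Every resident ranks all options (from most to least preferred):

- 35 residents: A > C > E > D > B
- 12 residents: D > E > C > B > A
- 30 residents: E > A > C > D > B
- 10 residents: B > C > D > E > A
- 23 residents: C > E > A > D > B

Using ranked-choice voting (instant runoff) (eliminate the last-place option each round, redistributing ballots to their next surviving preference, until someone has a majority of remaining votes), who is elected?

E

Round 1: B 10, A 35, E 30, C 23, D 12. Eliminate B.
Round 2: A 35, E 30, C 33, D 12. Eliminate D.
Round 3: A 35, E 42, C 33. Eliminate C.
Round 4: A 35, E 75. E has a majority.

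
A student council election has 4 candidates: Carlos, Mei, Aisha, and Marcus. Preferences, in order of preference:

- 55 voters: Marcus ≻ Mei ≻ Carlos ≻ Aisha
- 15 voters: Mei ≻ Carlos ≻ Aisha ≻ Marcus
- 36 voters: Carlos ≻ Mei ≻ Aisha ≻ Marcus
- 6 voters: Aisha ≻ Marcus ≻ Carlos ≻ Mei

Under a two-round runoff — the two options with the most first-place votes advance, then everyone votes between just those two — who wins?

Round 1 first-place votes: Carlos 36, Mei 15, Aisha 6, Marcus 55.
Marcus and Carlos advance.
Runoff: Marcus is preferred to Carlos by 61 voters; Carlos by 51.
Marcus wins the runoff.

Marcus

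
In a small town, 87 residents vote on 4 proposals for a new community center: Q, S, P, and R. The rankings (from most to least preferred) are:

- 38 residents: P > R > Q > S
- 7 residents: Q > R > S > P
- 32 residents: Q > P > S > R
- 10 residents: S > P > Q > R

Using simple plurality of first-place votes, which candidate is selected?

Q

First-place votes: Q 39, S 10, P 38, R 0.
Q has the most first-place votes.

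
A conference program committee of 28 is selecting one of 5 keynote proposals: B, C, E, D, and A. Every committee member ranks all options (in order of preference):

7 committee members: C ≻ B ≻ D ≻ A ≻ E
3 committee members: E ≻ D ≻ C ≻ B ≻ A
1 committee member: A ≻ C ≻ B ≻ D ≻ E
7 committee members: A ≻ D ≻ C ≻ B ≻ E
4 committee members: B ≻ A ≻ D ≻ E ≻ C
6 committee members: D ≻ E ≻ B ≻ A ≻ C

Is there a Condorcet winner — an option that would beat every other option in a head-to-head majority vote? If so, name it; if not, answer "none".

D

D vs B: 16–12 for D.
D vs C: 20–8 for D.
D vs E: 25–3 for D.
D vs A: 16–12 for D.
D beats every other option head-to-head.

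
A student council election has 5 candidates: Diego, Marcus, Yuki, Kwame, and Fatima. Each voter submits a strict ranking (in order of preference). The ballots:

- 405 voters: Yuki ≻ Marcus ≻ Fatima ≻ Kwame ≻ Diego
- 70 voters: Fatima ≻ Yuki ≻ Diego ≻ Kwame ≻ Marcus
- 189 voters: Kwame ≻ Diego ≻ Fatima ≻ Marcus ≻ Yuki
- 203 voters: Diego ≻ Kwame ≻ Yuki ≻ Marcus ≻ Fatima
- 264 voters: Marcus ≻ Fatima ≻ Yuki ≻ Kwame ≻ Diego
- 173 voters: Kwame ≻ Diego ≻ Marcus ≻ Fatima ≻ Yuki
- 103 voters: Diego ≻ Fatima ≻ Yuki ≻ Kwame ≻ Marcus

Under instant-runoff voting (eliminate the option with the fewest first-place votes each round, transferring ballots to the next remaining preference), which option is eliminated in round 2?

Round 1: Diego 306, Marcus 264, Yuki 405, Kwame 362, Fatima 70. Eliminate Fatima.
Round 2: Diego 306, Marcus 264, Yuki 475, Kwame 362. Eliminate Marcus.

Marcus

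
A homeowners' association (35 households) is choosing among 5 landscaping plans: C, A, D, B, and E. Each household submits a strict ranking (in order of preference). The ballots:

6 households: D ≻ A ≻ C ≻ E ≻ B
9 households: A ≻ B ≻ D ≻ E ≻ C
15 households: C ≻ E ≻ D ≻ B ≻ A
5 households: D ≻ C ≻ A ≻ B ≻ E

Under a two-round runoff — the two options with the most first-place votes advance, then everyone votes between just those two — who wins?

D

Round 1 first-place votes: C 15, A 9, D 11, B 0, E 0.
C and D advance.
Runoff: C is preferred to D by 15 voters; D by 20.
D wins the runoff.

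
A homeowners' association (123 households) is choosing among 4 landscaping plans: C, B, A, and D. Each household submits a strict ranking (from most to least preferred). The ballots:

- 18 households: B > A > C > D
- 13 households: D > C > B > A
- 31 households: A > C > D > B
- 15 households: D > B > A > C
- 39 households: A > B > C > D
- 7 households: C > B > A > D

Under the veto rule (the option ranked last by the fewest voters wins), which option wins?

A

Last-place votes: C 15, B 31, A 13, D 64.
A is ranked last by the fewest voters, so A wins.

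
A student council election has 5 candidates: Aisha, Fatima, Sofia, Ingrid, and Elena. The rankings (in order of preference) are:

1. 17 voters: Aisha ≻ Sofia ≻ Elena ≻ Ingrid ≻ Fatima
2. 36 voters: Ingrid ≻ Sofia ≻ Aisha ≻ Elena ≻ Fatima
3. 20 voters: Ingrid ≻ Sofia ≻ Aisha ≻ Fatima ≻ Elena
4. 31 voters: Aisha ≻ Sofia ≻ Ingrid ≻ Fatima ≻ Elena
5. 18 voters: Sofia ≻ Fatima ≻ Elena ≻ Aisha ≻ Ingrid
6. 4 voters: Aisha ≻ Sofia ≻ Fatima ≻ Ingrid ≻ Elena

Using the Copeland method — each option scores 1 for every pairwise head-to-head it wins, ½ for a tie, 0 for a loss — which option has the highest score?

Sofia

Aisha: beats Fatima, Ingrid, and Elena; loses to Sofia → score 3.
Fatima: beats Elena; loses to Aisha, Sofia, and Ingrid → score 1.
Sofia: beats Aisha, Fatima, Ingrid, and Elena → score 4.
Ingrid: beats Fatima and Elena; loses to Aisha and Sofia → score 2.
Elena: loses to Aisha, Fatima, Sofia, and Ingrid → score 0.
Sofia has the best pairwise record.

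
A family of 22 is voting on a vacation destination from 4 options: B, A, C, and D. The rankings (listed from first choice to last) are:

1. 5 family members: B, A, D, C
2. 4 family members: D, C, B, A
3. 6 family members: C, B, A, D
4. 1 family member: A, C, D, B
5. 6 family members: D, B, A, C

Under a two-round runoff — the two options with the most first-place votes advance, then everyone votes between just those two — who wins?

D

Round 1 first-place votes: B 5, A 1, C 6, D 10.
D and C advance.
Runoff: D is preferred to C by 15 voters; C by 7.
D wins the runoff.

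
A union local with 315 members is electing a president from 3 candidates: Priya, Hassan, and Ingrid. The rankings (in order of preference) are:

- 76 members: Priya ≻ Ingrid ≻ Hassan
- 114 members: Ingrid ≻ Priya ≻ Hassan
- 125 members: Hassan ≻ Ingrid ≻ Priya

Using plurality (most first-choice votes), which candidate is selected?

First-place votes: Priya 76, Hassan 125, Ingrid 114.
Hassan has the most first-place votes.

Hassan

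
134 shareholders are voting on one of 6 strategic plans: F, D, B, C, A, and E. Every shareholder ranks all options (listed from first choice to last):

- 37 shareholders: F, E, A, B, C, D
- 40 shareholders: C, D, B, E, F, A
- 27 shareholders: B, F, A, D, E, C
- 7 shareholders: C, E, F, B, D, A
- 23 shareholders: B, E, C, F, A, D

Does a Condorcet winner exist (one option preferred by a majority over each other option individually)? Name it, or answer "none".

B

B vs F: 90–44 for B.
B vs D: 94–40 for B.
B vs C: 87–47 for B.
B vs A: 97–37 for B.
B vs E: 90–44 for B.
B beats every other option head-to-head.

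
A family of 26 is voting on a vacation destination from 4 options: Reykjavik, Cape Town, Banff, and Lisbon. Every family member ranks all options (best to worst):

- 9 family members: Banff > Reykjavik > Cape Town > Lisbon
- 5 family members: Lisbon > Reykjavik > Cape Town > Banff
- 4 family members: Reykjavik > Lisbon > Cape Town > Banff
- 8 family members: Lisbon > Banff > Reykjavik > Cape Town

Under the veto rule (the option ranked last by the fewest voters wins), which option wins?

Last-place votes: Reykjavik 0, Cape Town 8, Banff 9, Lisbon 9.
Reykjavik is ranked last by the fewest voters, so Reykjavik wins.

Reykjavik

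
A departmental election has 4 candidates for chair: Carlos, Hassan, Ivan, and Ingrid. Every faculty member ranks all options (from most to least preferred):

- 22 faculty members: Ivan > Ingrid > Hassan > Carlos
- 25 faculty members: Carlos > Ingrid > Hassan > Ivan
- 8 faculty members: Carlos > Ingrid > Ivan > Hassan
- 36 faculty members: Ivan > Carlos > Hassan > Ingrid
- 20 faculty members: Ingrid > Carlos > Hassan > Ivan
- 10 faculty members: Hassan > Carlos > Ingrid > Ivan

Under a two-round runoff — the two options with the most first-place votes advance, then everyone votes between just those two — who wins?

Carlos

Round 1 first-place votes: Carlos 33, Hassan 10, Ivan 58, Ingrid 20.
Ivan and Carlos advance.
Runoff: Ivan is preferred to Carlos by 58 voters; Carlos by 63.
Carlos wins the runoff.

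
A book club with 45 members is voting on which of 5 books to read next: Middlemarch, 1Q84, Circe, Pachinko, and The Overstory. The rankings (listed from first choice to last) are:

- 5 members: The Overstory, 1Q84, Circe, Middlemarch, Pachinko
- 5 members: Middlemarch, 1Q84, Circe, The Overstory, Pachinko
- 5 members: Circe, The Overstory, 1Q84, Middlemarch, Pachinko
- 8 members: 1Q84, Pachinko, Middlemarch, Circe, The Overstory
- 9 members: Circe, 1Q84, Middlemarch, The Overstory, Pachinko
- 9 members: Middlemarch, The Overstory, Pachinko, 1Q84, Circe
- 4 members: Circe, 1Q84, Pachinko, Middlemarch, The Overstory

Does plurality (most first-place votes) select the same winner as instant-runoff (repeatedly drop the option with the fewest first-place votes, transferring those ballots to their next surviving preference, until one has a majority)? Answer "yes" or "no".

Plurality — first-place votes: Middlemarch 14, 1Q84 8, Circe 18, Pachinko 0, The Overstory 5. Winner: Circe.
Instant-runoff — R1 Middlemarch 14, 1Q84 8, Circe 18, Pachinko 0, The Overstory 5 (Pachinko out); R2 Middlemarch 14, 1Q84 8, Circe 18, The Overstory 5 (The Overstory out); R3 Middlemarch 14, 1Q84 13, Circe 18 (1Q84 out); R4 Middlemarch 22, Circe 23 (Circe winner). Winner: Circe.
The two methods agree.

yes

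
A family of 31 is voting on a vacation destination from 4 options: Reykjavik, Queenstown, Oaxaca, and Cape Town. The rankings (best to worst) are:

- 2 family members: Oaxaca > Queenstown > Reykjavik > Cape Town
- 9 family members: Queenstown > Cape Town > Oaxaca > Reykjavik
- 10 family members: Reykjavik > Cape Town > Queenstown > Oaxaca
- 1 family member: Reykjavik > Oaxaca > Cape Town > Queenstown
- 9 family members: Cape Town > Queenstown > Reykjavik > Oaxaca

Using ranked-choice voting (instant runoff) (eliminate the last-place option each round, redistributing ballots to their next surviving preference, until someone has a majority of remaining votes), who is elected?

Round 1: Reykjavik 11, Queenstown 9, Oaxaca 2, Cape Town 9. Eliminate Oaxaca.
Round 2: Reykjavik 11, Queenstown 11, Cape Town 9. Eliminate Cape Town.
Round 3: Reykjavik 11, Queenstown 20. Queenstown has a majority.

Queenstown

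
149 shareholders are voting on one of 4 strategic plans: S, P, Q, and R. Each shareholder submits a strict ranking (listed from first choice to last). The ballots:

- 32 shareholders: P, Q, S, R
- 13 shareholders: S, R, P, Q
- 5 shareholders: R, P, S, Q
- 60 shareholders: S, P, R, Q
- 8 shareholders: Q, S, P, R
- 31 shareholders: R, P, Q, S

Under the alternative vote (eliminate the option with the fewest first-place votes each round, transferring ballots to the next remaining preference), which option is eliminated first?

Round 1: S 73, P 32, Q 8, R 36. Eliminate Q.

Q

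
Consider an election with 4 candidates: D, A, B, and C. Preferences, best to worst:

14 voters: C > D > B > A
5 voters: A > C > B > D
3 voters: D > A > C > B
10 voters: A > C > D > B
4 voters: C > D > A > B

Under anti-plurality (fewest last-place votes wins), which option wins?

C

Last-place votes: D 5, A 14, B 17, C 0.
C is ranked last by the fewest voters, so C wins.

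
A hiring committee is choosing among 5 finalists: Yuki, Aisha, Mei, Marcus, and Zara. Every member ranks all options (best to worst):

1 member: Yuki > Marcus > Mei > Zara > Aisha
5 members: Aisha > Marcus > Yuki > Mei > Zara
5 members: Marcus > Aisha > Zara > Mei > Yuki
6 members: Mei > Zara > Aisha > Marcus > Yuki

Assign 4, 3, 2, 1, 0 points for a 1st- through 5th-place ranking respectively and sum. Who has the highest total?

Aisha

Yuki: 1·4 + 5·2 + 5·0 + 6·0 = 14
Aisha: 1·0 + 5·4 + 5·3 + 6·2 = 47
Mei: 1·2 + 5·1 + 5·1 + 6·4 = 36
Marcus: 1·3 + 5·3 + 5·4 + 6·1 = 44
Zara: 1·1 + 5·0 + 5·2 + 6·3 = 29
Aisha has the highest Borda score (47).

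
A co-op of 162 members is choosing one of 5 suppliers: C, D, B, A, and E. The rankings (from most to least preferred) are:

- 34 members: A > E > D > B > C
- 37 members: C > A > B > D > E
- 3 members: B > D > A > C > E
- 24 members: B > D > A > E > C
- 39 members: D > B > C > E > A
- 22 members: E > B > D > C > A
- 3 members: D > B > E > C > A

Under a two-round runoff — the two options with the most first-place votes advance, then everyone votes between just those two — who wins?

Round 1 first-place votes: C 37, D 42, B 27, A 34, E 22.
D and C advance.
Runoff: D is preferred to C by 125 voters; C by 37.
D wins the runoff.

D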